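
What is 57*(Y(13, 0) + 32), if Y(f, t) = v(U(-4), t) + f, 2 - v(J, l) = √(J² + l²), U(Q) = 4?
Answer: 2451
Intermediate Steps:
v(J, l) = 2 - √(J² + l²)
Y(f, t) = 2 + f - √(16 + t²) (Y(f, t) = (2 - √(4² + t²)) + f = (2 - √(16 + t²)) + f = 2 + f - √(16 + t²))
57*(Y(13, 0) + 32) = 57*((2 + 13 - √(16 + 0²)) + 32) = 57*((2 + 13 - √(16 + 0)) + 32) = 57*((2 + 13 - √16) + 32) = 57*((2 + 13 - 1*4) + 32) = 57*((2 + 13 - 4) + 32) = 57*(11 + 32) = 57*43 = 2451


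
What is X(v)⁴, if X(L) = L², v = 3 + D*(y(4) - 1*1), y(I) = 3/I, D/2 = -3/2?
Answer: 2562890625/65536 ≈ 39107.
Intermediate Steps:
D = -3 (D = 2*(-3/2) = -3)
v = 15/4 (v = 3 - 3*(3/4 - 1*1) = 3 - 3*(3*(¼) - 1) = 3 - 3*(¾ - 1) = 3 - 3*(-¼) = 3 + ¾ = 15/4 ≈ 3.7500)
X(v)⁴ = ((15/4)²)⁴ = (225/16)⁴ = 2562890625/65536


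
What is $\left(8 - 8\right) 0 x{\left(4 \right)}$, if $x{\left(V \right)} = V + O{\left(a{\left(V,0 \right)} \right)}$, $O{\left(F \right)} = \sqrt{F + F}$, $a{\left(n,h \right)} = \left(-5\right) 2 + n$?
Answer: $0$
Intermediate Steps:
$a{\left(n,h \right)} = -10 + n$
$O{\left(F \right)} = \sqrt{2} \sqrt{F}$ ($O{\left(F \right)} = \sqrt{2 F} = \sqrt{2} \sqrt{F}$)
$x{\left(V \right)} = V + \sqrt{2} \sqrt{-10 + V}$
$\left(8 - 8\right) 0 x{\left(4 \right)} = \left(8 - 8\right) 0 \left(4 + \sqrt{-20 + 2 \cdot 4}\right) = 0 \cdot 0 \left(4 + \sqrt{-20 + 8}\right) = 0 \left(4 + \sqrt{-12}\right) = 0 \left(4 + 2 i \sqrt{3}\right) = 0$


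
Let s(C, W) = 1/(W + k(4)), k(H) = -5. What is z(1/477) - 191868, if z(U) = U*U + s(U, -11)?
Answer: -698488774265/3640464 ≈ -1.9187e+5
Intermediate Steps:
s(C, W) = 1/(-5 + W) (s(C, W) = 1/(W - 5) = 1/(-5 + W))
z(U) = -1/16 + U**2 (z(U) = U*U + 1/(-5 - 11) = U**2 + 1/(-16) = U**2 - 1/16 = -1/16 + U**2)
z(1/477) - 191868 = (-1/16 + (1/477)**2) - 191868 = (-1/16 + 1/227529) - 191868 = -227513/3640464 - 191868 = -698488774265/3640464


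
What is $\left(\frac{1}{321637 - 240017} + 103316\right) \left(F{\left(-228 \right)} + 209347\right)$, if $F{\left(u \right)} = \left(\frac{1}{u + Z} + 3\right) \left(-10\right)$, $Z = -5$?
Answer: $\frac{411267779026993191}{19017460} \approx 2.1626 \cdot 10^{10}$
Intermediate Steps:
$F{\left(u \right)} = -30 - \frac{10}{-5 + u}$ ($F{\left(u \right)} = \left(\frac{1}{u - 5} + 3\right) \left(-10\right) = \left(\frac{1}{-5 + u} + 3\right) \left(-10\right) = \left(3 + \frac{1}{-5 + u}\right) \left(-10\right) = -30 - \frac{10}{-5 + u}$)
$\left(\frac{1}{321637 - 240017} + 103316\right) \left(F{\left(-228 \right)} + 209347\right) = \left(\frac{1}{321637 - 240017} + 103316\right) \left(\frac{10 \left(14 - -684\right)}{-5 - 228} + 209347\right) = \left(\frac{1}{81620} + 103316\right) \left(\frac{10 \left(14 + 684\right)}{-233} + 209347\right) = \left(\frac{1}{81620} + 103316\right) \left(10 \left(- \frac{1}{233}\right) 698 + 209347\right) = \frac{8432651921 \left(- \frac{6980}{233} + 209347\right)}{81620} = \frac{8432651921}{81620} \cdot \frac{48770871}{233} = \frac{411267779026993191}{19017460}$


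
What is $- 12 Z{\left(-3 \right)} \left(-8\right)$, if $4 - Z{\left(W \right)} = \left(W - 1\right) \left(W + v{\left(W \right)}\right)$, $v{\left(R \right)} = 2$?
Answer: $0$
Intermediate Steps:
$Z{\left(W \right)} = 4 - \left(-1 + W\right) \left(2 + W\right)$ ($Z{\left(W \right)} = 4 - \left(W - 1\right) \left(W + 2\right) = 4 - \left(-1 + W\right) \left(2 + W\right)$)
$- 12 Z{\left(-3 \right)} \left(-8\right) = - 12 \left(6 - -3 - \left(-3\right)^{2}\right) \left(-8\right) = - 12 \left(6 + 3 - 9\right) \left(-8\right) = \left(-12\right) 0 \left(-8\right) = 0 \left(-8\right) = 0$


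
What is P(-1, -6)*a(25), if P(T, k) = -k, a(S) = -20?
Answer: -120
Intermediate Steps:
P(-1, -6)*a(25) = -1*(-6)*(-20) = 6*(-20) = -120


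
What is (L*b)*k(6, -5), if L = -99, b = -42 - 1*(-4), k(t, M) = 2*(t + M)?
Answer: 7524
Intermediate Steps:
k(t, M) = 2*M + 2*t (k(t, M) = 2*(M + t) = 2*M + 2*t)
b = -38 (b = -42 + 4 = -38)
(L*b)*k(6, -5) = (-99*(-38))*(2*(-5) + 2*6) = 3762*(-10 + 12) = 3762*2 = 7524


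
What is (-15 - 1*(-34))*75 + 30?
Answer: 1455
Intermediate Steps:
(-15 - 1*(-34))*75 + 30 = (-15 + 34)*75 + 30 = 19*75 + 30 = 1425 + 30 = 1455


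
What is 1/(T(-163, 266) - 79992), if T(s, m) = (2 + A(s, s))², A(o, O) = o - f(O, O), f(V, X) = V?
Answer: -1/79988 ≈ -1.2502e-5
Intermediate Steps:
A(o, O) = o - O
T(s, m) = 4 (T(s, m) = (2 + (s - s))² = (2 + 0)² = 2² = 4)
1/(T(-163, 266) - 79992) = 1/(4 - 79992) = 1/(-79988) = -1/79988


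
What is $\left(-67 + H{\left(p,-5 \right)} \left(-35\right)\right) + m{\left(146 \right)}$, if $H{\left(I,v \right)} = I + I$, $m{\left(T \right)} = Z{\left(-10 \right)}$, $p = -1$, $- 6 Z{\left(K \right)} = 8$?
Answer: $\frac{5}{3} \approx 1.6667$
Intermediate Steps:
$Z{\left(K \right)} = - \frac{4}{3}$ ($Z{\left(K \right)} = \left(- \frac{1}{6}\right) 8 = - \frac{4}{3}$)
$m{\left(T \right)} = - \frac{4}{3}$
$H{\left(I,v \right)} = 2 I$
$\left(-67 + H{\left(p,-5 \right)} \left(-35\right)\right) + m{\left(146 \right)} = \left(-67 + 2 \left(-1\right) \left(-35\right)\right) - \frac{4}{3} = \left(-67 - -70\right) - \frac{4}{3} = \left(-67 + 70\right) - \frac{4}{3} = 3 - \frac{4}{3} = \frac{5}{3}$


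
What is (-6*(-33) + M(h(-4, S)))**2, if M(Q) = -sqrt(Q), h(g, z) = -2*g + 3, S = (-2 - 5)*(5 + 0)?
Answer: (198 - sqrt(11))**2 ≈ 37902.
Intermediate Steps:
S = -35 (S = -7*5 = -35)
h(g, z) = 3 - 2*g
(-6*(-33) + M(h(-4, S)))**2 = (-6*(-33) - sqrt(3 - 2*(-4)))**2 = (198 - sqrt(3 + 8))**2 = (198 - sqrt(11))**2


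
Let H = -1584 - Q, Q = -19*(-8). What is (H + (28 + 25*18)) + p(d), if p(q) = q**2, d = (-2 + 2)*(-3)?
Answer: -1258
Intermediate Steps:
Q = 152
H = -1736 (H = -1584 - 1*152 = -1584 - 152 = -1736)
d = 0 (d = 0*(-3) = 0)
(H + (28 + 25*18)) + p(d) = (-1736 + (28 + 25*18)) + 0**2 = (-1736 + (28 + 450)) + 0 = (-1736 + 478) + 0 = -1258 + 0 = -1258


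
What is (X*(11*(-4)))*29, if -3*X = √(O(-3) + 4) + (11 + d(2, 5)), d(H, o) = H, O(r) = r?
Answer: 17864/3 ≈ 5954.7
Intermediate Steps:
X = -14/3 (X = -(√(-3 + 4) + (11 + 2))/3 = -(√1 + 13)/3 = -(1 + 13)/3 = -⅓*14 = -14/3 ≈ -4.6667)
(X*(11*(-4)))*29 = -154*(-4)/3*29 = -14/3*(-44)*29 = (616/3)*29 = 17864/3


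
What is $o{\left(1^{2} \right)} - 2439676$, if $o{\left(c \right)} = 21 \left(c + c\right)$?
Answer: $-2439634$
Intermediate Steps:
$o{\left(c \right)} = 42 c$ ($o{\left(c \right)} = 21 \cdot 2 c = 42 c$)
$o{\left(1^{2} \right)} - 2439676 = 42 \cdot 1^{2} - 2439676 = 42 \cdot 1 - 2439676 = 42 - 2439676 = -2439634$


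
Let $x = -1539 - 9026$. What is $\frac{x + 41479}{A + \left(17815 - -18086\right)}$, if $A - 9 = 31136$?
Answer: $\frac{15457}{33523} \approx 0.46109$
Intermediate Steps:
$A = 31145$ ($A = 9 + 31136 = 31145$)
$x = -10565$
$\frac{x + 41479}{A + \left(17815 - -18086\right)} = \frac{-10565 + 41479}{31145 + \left(17815 - -18086\right)} = \frac{30914}{31145 + \left(17815 + 18086\right)} = \frac{30914}{31145 + 35901} = \frac{30914}{67046} = 30914 \cdot \frac{1}{67046} = \frac{15457}{33523}$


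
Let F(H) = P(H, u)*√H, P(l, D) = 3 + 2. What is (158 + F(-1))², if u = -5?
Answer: 24939 + 1580*I ≈ 24939.0 + 1580.0*I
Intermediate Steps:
P(l, D) = 5
F(H) = 5*√H
(158 + F(-1))² = (158 + 5*√(-1))² = (158 + 5*I)²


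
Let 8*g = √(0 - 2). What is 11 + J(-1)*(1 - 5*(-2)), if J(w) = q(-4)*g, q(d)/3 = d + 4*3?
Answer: 11 + 33*I*√2 ≈ 11.0 + 46.669*I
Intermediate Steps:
q(d) = 36 + 3*d (q(d) = 3*(d + 4*3) = 3*(d + 12) = 3*(12 + d) = 36 + 3*d)
g = I*√2/8 (g = √(0 - 2)/8 = √(-2)/8 = (I*√2)/8 = I*√2/8 ≈ 0.17678*I)
J(w) = 3*I*√2 (J(w) = (36 + 3*(-4))*(I*√2/8) = (36 - 12)*(I*√2/8) = 24*(I*√2/8) = 3*I*√2)
11 + J(-1)*(1 - 5*(-2)) = 11 + (3*I*√2)*(1 - 5*(-2)) = 11 + (3*I*√2)*(1 + 10) = 11 + (3*I*√2)*11 = 11 + 33*I*√2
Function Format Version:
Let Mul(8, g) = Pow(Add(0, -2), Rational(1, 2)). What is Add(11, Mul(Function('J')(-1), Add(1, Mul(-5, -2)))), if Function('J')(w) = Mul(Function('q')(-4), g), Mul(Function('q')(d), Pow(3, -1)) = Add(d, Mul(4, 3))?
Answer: Add(11, Mul(33, I, Pow(2, Rational(1, 2)))) ≈ Add(11.000, Mul(46.669, I))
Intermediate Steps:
Function('q')(d) = Add(36, Mul(3, d)) (Function('q')(d) = Mul(3, Add(d, Mul(4, 3))) = Mul(3, Add(d, 12)) = Mul(3, Add(12, d)) = Add(36, Mul(3, d)))
g = Mul(Rational(1, 8), I, Pow(2, Rational(1, 2))) (g = Mul(Rational(1, 8), Pow(Add(0, -2), Rational(1, 2))) = Mul(Rational(1, 8), Pow(-2, Rational(1, 2))) = Mul(Rational(1, 8), Mul(I, Pow(2, Rational(1, 2)))) = Mul(Rational(1, 8), I, Pow(2, Rational(1, 2))) ≈ Mul(0.17678, I))
Function('J')(w) = Mul(3, I, Pow(2, Rational(1, 2))) (Function('J')(w) = Mul(Add(36, Mul(3, -4)), Mul(Rational(1, 8), I, Pow(2, Rational(1, 2)))) = Mul(Add(36, -12), Mul(Rational(1, 8), I, Pow(2, Rational(1, 2)))) = Mul(24, Mul(Rational(1, 8), I, Pow(2, Rational(1, 2)))) = Mul(3, I, Pow(2, Rational(1, 2))))
Add(11, Mul(Function('J')(-1), Add(1, Mul(-5, -2)))) = Add(11, Mul(Mul(3, I, Pow(2, Rational(1, 2))), Add(1, Mul(-5, -2)))) = Add(11, Mul(Mul(3, I, Pow(2, Rational(1, 2))), Add(1, 10))) = Add(11, Mul(Mul(3, I, Pow(2, Rational(1, 2))), 11)) = Add(11, Mul(33, I, Pow(2, Rational(1, 2))))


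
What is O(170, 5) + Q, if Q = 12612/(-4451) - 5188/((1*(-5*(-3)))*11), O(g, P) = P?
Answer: -21500693/734415 ≈ -29.276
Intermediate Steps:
Q = -25172768/734415 (Q = 12612*(-1/4451) - 5188/((1*15)*11) = -12612/4451 - 5188/(15*11) = -12612/4451 - 5188/165 = -25172768/734415 ≈ -34.276)
O(170, 5) + Q = 5 - 25172768/734415 = -21500693/734415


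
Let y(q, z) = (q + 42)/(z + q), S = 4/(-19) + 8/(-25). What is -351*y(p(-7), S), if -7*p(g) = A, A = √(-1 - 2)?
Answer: 28742889825/1262857 - 7859083050*I*√3/1262857 ≈ 22760.0 - 10779.0*I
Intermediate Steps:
A = I*√3 (A = √(-3) = I*√3 ≈ 1.732*I)
p(g) = -I*√3/7
S = -252/475 (S = 4*(-1/19) + 8*(-1/25) = -4/19 - 8/25 = -252/475 ≈ -0.53053)
y(q, z) = (42 + q)/(q + z)
-351*y(p(-7), S) = -351*(42 - I*√3/7)/(-I*√3/7 - 252/475) = -351*(42 - I*√3/7)/(-252/475 - I*√3/7)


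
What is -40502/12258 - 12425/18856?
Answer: -458005681/115568424 ≈ -3.9631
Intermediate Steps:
-40502/12258 - 12425/18856 = -40502*1/12258 - 12425*1/18856 = -20251/6129 - 12425/18856 = -458005681/115568424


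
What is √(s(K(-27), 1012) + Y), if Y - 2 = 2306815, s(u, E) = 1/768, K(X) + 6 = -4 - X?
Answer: √5314906371/48 ≈ 1518.8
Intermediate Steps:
K(X) = -10 - X (K(X) = -6 + (-4 - X) = -10 - X)
s(u, E) = 1/768
Y = 2306817 (Y = 2 + 2306815 = 2306817)
√(s(K(-27), 1012) + Y) = √(1/768 + 2306817) = √(1771635457/768) = √5314906371/48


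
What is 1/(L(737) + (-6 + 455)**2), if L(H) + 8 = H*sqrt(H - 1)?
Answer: 201593/40239965265 - 2948*sqrt(46)/40239965265 ≈ 4.5129e-6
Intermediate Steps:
L(H) = -8 + H*sqrt(-1 + H) (L(H) = -8 + H*sqrt(H - 1) = -8 + H*sqrt(-1 + H))
1/(L(737) + (-6 + 455)**2) = 1/((-8 + 737*sqrt(-1 + 737)) + (-6 + 455)**2) = 1/((-8 + 737*sqrt(736)) + 449**2) = 1/((-8 + 737*(4*sqrt(46))) + 201601) = 1/((-8 + 2948*sqrt(46)) + 201601) = 1/(201593 + 2948*sqrt(46))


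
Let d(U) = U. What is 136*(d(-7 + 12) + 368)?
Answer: 50728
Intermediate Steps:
136*(d(-7 + 12) + 368) = 136*((-7 + 12) + 368) = 136*(5 + 368) = 136*373 = 50728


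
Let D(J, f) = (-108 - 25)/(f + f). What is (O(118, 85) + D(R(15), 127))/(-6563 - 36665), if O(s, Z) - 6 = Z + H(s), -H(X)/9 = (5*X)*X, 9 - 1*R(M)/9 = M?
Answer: 159128339/10979912 ≈ 14.493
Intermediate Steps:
R(M) = 81 - 9*M
D(J, f) = -133/(2*f) (D(J, f) = -133*1/(2*f) = -133/(2*f))
H(X) = -45*X² (H(X) = -9*5*X*X = -45*X²)
O(s, Z) = 6 + Z - 45*s² (O(s, Z) = 6 + (Z - 45*s²) = 6 + Z - 45*s²)
(O(118, 85) + D(R(15), 127))/(-6563 - 36665) = ((6 + 85 - 45*118²) - 133/2/127)/(-6563 - 36665) = ((6 + 85 - 45*13924) - 133/2*1/127)/(-43228) = ((6 + 85 - 626580) - 133/254)*(-1/43228) = (-626489 - 133/254)*(-1/43228) = -159128339/254*(-1/43228) = 159128339/10979912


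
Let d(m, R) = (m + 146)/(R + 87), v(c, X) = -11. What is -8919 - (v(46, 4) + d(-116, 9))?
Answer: -142533/16 ≈ -8908.3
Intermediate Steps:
d(m, R) = (146 + m)/(87 + R)
-8919 - (v(46, 4) + d(-116, 9)) = -8919 - (-11 + (146 - 116)/(87 + 9)) = -8919 - (-11 + 30/96) = -8919 - (-11 + (1/96)*30) = -8919 - (-11 + 5/16) = -8919 - 1*(-171/16) = -8919 + 171/16 = -142533/16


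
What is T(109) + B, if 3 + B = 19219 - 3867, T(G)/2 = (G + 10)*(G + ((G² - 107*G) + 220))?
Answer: 145535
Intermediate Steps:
T(G) = 2*(10 + G)*(220 + G² - 106*G) (T(G) = 2*((G + 10)*(G + ((G² - 107*G) + 220))) = 2*((10 + G)*(G + (220 + G² - 107*G))) = 2*((10 + G)*(220 + G² - 106*G)) = 2*(10 + G)*(220 + G² - 106*G))
B = 15349 (B = -3 + (19219 - 3867) = -3 + 15352 = 15349)
T(109) + B = (4400 - 1680*109 - 192*109² + 2*109³) + 15349 = (4400 - 183120 - 192*11881 + 2*1295029) + 15349 = (4400 - 183120 - 2281152 + 2590058) + 15349 = 130186 + 15349 = 145535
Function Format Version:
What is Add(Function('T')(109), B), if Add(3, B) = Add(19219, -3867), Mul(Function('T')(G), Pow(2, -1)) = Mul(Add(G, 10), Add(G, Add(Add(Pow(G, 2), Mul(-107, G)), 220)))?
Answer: 145535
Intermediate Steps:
Function('T')(G) = Mul(2, Add(10, G), Add(220, Pow(G, 2), Mul(-106, G))) (Function('T')(G) = Mul(2, Mul(Add(G, 10), Add(G, Add(Add(Pow(G, 2), Mul(-107, G)), 220)))) = Mul(2, Mul(Add(10, G), Add(G, Add(220, Pow(G, 2), Mul(-107, G))))) = Mul(2, Mul(Add(10, G), Add(220, Pow(G, 2), Mul(-106, G)))) = Mul(2, Add(10, G), Add(220, Pow(G, 2), Mul(-106, G))))
B = 15349 (B = Add(-3, Add(19219, -3867)) = Add(-3, 15352) = 15349)
Add(Function('T')(109), B) = Add(Add(4400, Mul(-1680, 109), Mul(-192, Pow(109, 2)), Mul(2, Pow(109, 3))), 15349) = Add(Add(4400, -183120, Mul(-192, 11881), Mul(2, 1295029)), 15349) = Add(Add(4400, -183120, -2281152, 2590058), 15349) = Add(130186, 15349) = 145535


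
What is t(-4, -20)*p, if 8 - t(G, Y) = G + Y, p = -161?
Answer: -5152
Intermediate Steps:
t(G, Y) = 8 - G - Y (t(G, Y) = 8 - (G + Y) = 8 + (-G - Y) = 8 - G - Y)
t(-4, -20)*p = (8 - 1*(-4) - 1*(-20))*(-161) = (8 + 4 + 20)*(-161) = 32*(-161) = -5152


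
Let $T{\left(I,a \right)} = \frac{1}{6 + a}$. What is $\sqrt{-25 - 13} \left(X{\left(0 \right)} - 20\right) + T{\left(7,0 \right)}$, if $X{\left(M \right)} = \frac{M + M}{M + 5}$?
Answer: $\frac{1}{6} - 20 i \sqrt{38} \approx 0.16667 - 123.29 i$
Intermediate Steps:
$X{\left(M \right)} = \frac{2 M}{5 + M}$
$\sqrt{-25 - 13} \left(X{\left(0 \right)} - 20\right) + T{\left(7,0 \right)} = \sqrt{-25 - 13} \left(2 \cdot 0 \frac{1}{5 + 0} - 20\right) + \frac{1}{6 + 0} = \sqrt{-38} \left(2 \cdot 0 \cdot \frac{1}{5} - 20\right) + \frac{1}{6} = i \sqrt{38} \left(2 \cdot 0 \cdot \frac{1}{5} - 20\right) + \frac{1}{6} = i \sqrt{38} \left(0 - 20\right) + \frac{1}{6} = i \sqrt{38} \left(-20\right) + \frac{1}{6} = - 20 i \sqrt{38} + \frac{1}{6} = \frac{1}{6} - 20 i \sqrt{38}$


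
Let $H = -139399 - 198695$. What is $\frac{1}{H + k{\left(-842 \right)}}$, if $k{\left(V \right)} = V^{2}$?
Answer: $\frac{1}{370870} \approx 2.6964 \cdot 10^{-6}$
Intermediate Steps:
$H = -338094$ ($H = -139399 - 198695 = -338094$)
$\frac{1}{H + k{\left(-842 \right)}} = \frac{1}{-338094 + \left(-842\right)^{2}} = \frac{1}{-338094 + 708964} = \frac{1}{370870}$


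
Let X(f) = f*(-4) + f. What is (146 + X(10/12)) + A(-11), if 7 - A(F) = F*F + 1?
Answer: 57/2 ≈ 28.500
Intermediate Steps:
X(f) = -3*f (X(f) = -4*f + f = -3*f)
A(F) = 6 - F**2 (A(F) = 7 - (F*F + 1) = 7 - (F**2 + 1) = 7 - (1 + F**2) = 7 + (-1 - F**2) = 6 - F**2)
(146 + X(10/12)) + A(-11) = (146 - 30/12) + (6 - 1*(-11)**2) = (146 - 30/12) + (6 - 1*121) = (146 - 3*5/6) + (6 - 121) = (146 - 5/2) - 115 = 287/2 - 115 = 57/2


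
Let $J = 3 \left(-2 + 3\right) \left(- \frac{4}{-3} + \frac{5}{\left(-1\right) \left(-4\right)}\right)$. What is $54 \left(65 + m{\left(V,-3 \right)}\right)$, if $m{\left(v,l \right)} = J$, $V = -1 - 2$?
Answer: $\frac{7857}{2} \approx 3928.5$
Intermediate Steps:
$V = -3$ ($V = -1 - 2 = -3$)
$J = \frac{31}{4}$ ($J = 3 \cdot 1 \left(\left(-4\right) \left(- \frac{1}{3}\right) + \frac{5}{4}\right) = 3 \left(\frac{4}{3} + 5 \cdot \frac{1}{4}\right) = 3 \left(\frac{4}{3} + \frac{5}{4}\right) = 3 \cdot \frac{31}{12} = \frac{31}{4} \approx 7.75$)
$m{\left(v,l \right)} = \frac{31}{4}$
$54 \left(65 + m{\left(V,-3 \right)}\right) = 54 \left(65 + \frac{31}{4}\right) = 54 \cdot \frac{291}{4} = \frac{7857}{2}$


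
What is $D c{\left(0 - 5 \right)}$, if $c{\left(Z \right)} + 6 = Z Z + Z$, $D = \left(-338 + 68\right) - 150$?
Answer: $-5880$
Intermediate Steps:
$D = -420$ ($D = -270 - 150 = -420$)
$c{\left(Z \right)} = -6 + Z + Z^{2}$ ($c{\left(Z \right)} = -6 + \left(Z Z + Z\right) = -6 + \left(Z^{2} + Z\right) = -6 + \left(Z + Z^{2}\right) = -6 + Z + Z^{2}$)
$D c{\left(0 - 5 \right)} = - 420 \left(-6 + \left(0 - 5\right) + \left(0 - 5\right)^{2}\right) = - 420 \left(-6 - 5 + \left(-5\right)^{2}\right) = - 420 \left(-6 - 5 + 25\right) = \left(-420\right) 14 = -5880$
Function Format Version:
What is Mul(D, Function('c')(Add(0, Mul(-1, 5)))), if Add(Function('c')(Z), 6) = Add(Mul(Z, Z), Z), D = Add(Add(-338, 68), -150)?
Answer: -5880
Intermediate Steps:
D = -420 (D = Add(-270, -150) = -420)
Function('c')(Z) = Add(-6, Z, Pow(Z, 2)) (Function('c')(Z) = Add(-6, Add(Mul(Z, Z), Z)) = Add(-6, Add(Pow(Z, 2), Z)) = Add(-6, Add(Z, Pow(Z, 2))) = Add(-6, Z, Pow(Z, 2)))
Mul(D, Function('c')(Add(0, Mul(-1, 5)))) = Mul(-420, Add(-6, Add(0, Mul(-1, 5)), Pow(Add(0, Mul(-1, 5)), 2))) = Mul(-420, Add(-6, Add(0, -5), Pow(Add(0, -5), 2))) = Mul(-420, Add(-6, -5, Pow(-5, 2))) = Mul(-420, Add(-6, -5, 25)) = Mul(-420, 14) = -5880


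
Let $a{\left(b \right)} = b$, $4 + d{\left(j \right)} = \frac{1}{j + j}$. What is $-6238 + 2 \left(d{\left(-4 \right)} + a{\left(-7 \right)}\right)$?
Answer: $- \frac{25041}{4} \approx -6260.3$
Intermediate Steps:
$d{\left(j \right)} = -4 + \frac{1}{2 j}$ ($d{\left(j \right)} = -4 + \frac{1}{j + j} = -4 + \frac{1}{2 j}$)
$-6238 + 2 \left(d{\left(-4 \right)} + a{\left(-7 \right)}\right) = -6238 + 2 \left(\left(-4 + \frac{1}{2 \left(-4\right)}\right) - 7\right) = -6238 + 2 \left(\left(-4 + \frac{1}{2} \left(- \frac{1}{4}\right)\right) - 7\right) = -6238 + 2 \left(\left(-4 - \frac{1}{8}\right) - 7\right) = -6238 + 2 \left(- \frac{33}{8} - 7\right) = -6238 + 2 \left(- \frac{89}{8}\right) = -6238 - \frac{89}{4} = - \frac{25041}{4}$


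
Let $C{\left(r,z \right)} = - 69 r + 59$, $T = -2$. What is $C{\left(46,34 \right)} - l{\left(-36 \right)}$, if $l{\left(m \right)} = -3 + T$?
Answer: $-3110$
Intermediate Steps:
$C{\left(r,z \right)} = 59 - 69 r$
$l{\left(m \right)} = -5$ ($l{\left(m \right)} = -3 - 2 = -5$)
$C{\left(46,34 \right)} - l{\left(-36 \right)} = \left(59 - 3174\right) - -5 = \left(59 - 3174\right) + 5 = -3115 + 5 = -3110$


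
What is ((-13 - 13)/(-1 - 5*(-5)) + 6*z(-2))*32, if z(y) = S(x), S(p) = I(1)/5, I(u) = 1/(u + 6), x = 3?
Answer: -3064/105 ≈ -29.181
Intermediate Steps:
I(u) = 1/(6 + u)
S(p) = 1/35 (S(p) = 1/((6 + 1)*5) = (1/5)/7 = (1/7)*(1/5) = 1/35)
z(y) = 1/35
((-13 - 13)/(-1 - 5*(-5)) + 6*z(-2))*32 = ((-13 - 13)/(-1 - 5*(-5)) + 6*(1/35))*32 = (-26/(-1 + 25) + 6/35)*32 = (-26/24 + 6/35)*32 = (-26*1/24 + 6/35)*32 = (-13/12 + 6/35)*32 = -383/420*32 = -3064/105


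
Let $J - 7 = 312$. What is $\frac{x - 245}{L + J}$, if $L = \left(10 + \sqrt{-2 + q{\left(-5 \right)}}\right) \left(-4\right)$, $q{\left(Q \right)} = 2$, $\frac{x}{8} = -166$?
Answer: $- \frac{1573}{279} \approx -5.638$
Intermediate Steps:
$x = -1328$ ($x = 8 \left(-166\right) = -1328$)
$J = 319$ ($J = 7 + 312 = 319$)
$L = -40$ ($L = \left(10 + \sqrt{-2 + 2}\right) \left(-4\right) = \left(10 + \sqrt{0}\right) \left(-4\right) = \left(10 + 0\right) \left(-4\right) = 10 \left(-4\right) = -40$)
$\frac{x - 245}{L + J} = \frac{-1328 - 245}{-40 + 319} = - \frac{1573}{279}$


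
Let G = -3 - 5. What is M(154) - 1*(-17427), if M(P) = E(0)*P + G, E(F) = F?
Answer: 17419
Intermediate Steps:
G = -8
M(P) = -8 (M(P) = 0*P - 8 = 0 - 8 = -8)
M(154) - 1*(-17427) = -8 - 1*(-17427) = -8 + 17427 = 17419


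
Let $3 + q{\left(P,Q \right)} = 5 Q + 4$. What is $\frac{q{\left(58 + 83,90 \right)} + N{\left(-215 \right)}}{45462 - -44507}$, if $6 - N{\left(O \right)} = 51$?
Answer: $\frac{406}{89969} \approx 0.0045127$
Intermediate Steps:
$q{\left(P,Q \right)} = 1 + 5 Q$ ($q{\left(P,Q \right)} = -3 + \left(5 Q + 4\right) = -3 + \left(4 + 5 Q\right) = 1 + 5 Q$)
$N{\left(O \right)} = -45$ ($N{\left(O \right)} = 6 - 51 = -45$)
$\frac{q{\left(58 + 83,90 \right)} + N{\left(-215 \right)}}{45462 - -44507} = \frac{\left(1 + 5 \cdot 90\right) - 45}{45462 - -44507} = \frac{\left(1 + 450\right) - 45}{45462 + 44507} = \frac{451 - 45}{89969} = 406 \cdot \frac{1}{89969} = \frac{406}{89969}$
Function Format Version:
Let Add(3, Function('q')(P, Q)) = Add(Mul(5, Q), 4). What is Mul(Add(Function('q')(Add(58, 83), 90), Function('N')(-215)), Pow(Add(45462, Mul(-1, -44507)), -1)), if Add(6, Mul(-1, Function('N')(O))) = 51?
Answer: Rational(406, 89969) ≈ 0.0045127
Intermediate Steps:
Function('q')(P, Q) = Add(1, Mul(5, Q)) (Function('q')(P, Q) = Add(-3, Add(Mul(5, Q), 4)) = Add(-3, Add(4, Mul(5, Q))) = Add(1, Mul(5, Q)))
Function('N')(O) = -45 (Function('N')(O) = Add(6, Mul(-1, 51)) = Add(6, -51) = -45)
Mul(Add(Function('q')(Add(58, 83), 90), Function('N')(-215)), Pow(Add(45462, Mul(-1, -44507)), -1)) = Mul(Add(Add(1, Mul(5, 90)), -45), Pow(Add(45462, Mul(-1, -44507)), -1)) = Mul(Add(Add(1, 450), -45), Pow(Add(45462, 44507), -1)) = Mul(Add(451, -45), Pow(89969, -1)) = Mul(406, Rational(1, 89969)) = Rational(406, 89969)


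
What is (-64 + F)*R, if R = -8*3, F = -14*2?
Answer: 2208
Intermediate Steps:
F = -28
R = -24
(-64 + F)*R = (-64 - 28)*(-24) = -92*(-24) = 2208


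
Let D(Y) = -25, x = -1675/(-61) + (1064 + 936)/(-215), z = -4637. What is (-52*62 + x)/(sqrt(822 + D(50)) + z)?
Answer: 38992194499/56397049556 + 8408927*sqrt(797)/56397049556 ≈ 0.69560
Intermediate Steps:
x = 47625/2623 (x = -1675*(-1/61) + 2000*(-1/215) = 1675/61 - 400/43 = 47625/2623 ≈ 18.157)
(-52*62 + x)/(sqrt(822 + D(50)) + z) = (-52*62 + 47625/2623)/(sqrt(822 - 25) - 4637) = (-3224 + 47625/2623)/(sqrt(797) - 4637) = -8408927/(2623*(-4637 + sqrt(797)))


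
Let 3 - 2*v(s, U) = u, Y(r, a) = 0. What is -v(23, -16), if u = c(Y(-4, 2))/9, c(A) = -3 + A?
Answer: -5/3 ≈ -1.6667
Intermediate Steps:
u = -⅓ (u = (-3 + 0)/9 = -3*⅑ = -⅓ ≈ -0.33333)
v(s, U) = 5/3 (v(s, U) = 3/2 - ½*(-⅓) = 3/2 + ⅙ = 5/3)
-v(23, -16) = -1*5/3 = -5/3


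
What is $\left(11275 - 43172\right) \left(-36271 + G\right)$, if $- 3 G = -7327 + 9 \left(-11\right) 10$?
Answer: $\frac{3205520912}{3} \approx 1.0685 \cdot 10^{9}$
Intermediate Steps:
$G = \frac{8317}{3}$ ($G = - \frac{-7327 + 9 \left(-11\right) 10}{3} = - \frac{-7327 - 990}{3} = \left(- \frac{1}{3}\right) \left(-8317\right) = \frac{8317}{3} \approx 2772.3$)
$\left(11275 - 43172\right) \left(-36271 + G\right) = \left(11275 - 43172\right) \left(-36271 + \frac{8317}{3}\right) = \left(-31897\right) \left(- \frac{100496}{3}\right) = \frac{3205520912}{3}$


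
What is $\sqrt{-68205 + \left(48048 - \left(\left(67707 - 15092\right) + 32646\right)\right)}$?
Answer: $i \sqrt{105418} \approx 324.68 i$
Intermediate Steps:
$\sqrt{-68205 + \left(48048 - \left(\left(67707 - 15092\right) + 32646\right)\right)} = \sqrt{-68205 + \left(48048 - \left(52615 + 32646\right)\right)} = \sqrt{-68205 + \left(48048 - 85261\right)} = \sqrt{-68205 - 37213} = \sqrt{-105418} = i \sqrt{105418}$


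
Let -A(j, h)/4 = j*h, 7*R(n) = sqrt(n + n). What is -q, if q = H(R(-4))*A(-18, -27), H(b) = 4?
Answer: 7776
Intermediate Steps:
R(n) = sqrt(2)*sqrt(n)/7 (R(n) = sqrt(n + n)/7 = sqrt(2*n)/7 = (sqrt(2)*sqrt(n))/7 = sqrt(2)*sqrt(n)/7)
A(j, h) = -4*h*j (A(j, h) = -4*j*h = -4*h*j)
q = -7776 (q = 4*(-4*(-27)*(-18)) = 4*(-1944) = -7776)
-q = -1*(-7776) = 7776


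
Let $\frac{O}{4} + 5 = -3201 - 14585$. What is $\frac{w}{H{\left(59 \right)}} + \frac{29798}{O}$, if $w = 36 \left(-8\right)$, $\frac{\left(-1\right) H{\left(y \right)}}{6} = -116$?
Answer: $- \frac{859055}{1031878} \approx -0.83252$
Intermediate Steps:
$H{\left(y \right)} = 696$ ($H{\left(y \right)} = \left(-6\right) \left(-116\right) = 696$)
$O = -71164$ ($O = -20 + 4 \left(-3201 - 14585\right) = -20 + 4 \left(-17786\right) = -20 - 71144 = -71164$)
$w = -288$
$\frac{w}{H{\left(59 \right)}} + \frac{29798}{O} = - \frac{288}{696} + \frac{29798}{-71164} = \left(-288\right) \frac{1}{696} + 29798 \left(- \frac{1}{71164}\right) = - \frac{12}{29} - \frac{14899}{35582} = - \frac{859055}{1031878}$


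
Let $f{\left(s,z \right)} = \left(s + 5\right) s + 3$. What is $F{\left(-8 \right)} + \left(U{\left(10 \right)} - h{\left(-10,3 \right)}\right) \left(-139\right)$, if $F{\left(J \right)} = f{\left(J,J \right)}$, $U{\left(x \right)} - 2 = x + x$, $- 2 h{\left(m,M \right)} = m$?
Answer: $-2336$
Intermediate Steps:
$f{\left(s,z \right)} = 3 + s \left(5 + s\right)$ ($f{\left(s,z \right)} = \left(5 + s\right) s + 3 = s \left(5 + s\right) + 3 = 3 + s \left(5 + s\right)$)
$h{\left(m,M \right)} = - \frac{m}{2}$
$U{\left(x \right)} = 2 + 2 x$ ($U{\left(x \right)} = 2 + \left(x + x\right) = 2 + 2 x$)
$F{\left(J \right)} = 3 + J^{2} + 5 J$
$F{\left(-8 \right)} + \left(U{\left(10 \right)} - h{\left(-10,3 \right)}\right) \left(-139\right) = \left(3 + \left(-8\right)^{2} + 5 \left(-8\right)\right) + \left(\left(2 + 2 \cdot 10\right) - \left(- \frac{1}{2}\right) \left(-10\right)\right) \left(-139\right) = \left(3 + 64 - 40\right) + \left(\left(2 + 20\right) - 5\right) \left(-139\right) = 27 + \left(22 - 5\right) \left(-139\right) = 27 + 17 \left(-139\right) = 27 - 2363 = -2336$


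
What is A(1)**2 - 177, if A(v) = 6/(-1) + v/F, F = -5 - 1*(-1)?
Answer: -2207/16 ≈ -137.94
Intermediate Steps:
F = -4 (F = -5 + 1 = -4)
A(v) = -6 - v/4 (A(v) = 6/(-1) + v/(-4) = 6*(-1) + v*(-1/4) = -6 - v/4)
A(1)**2 - 177 = (-6 - 1/4*1)**2 - 177 = (-6 - 1/4)**2 - 177 = (-25/4)**2 - 177 = 625/16 - 177 = -2207/16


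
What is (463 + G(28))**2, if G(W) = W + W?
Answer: 269361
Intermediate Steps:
G(W) = 2*W
(463 + G(28))**2 = (463 + 2*28)**2 = (463 + 56)**2 = 519**2 = 269361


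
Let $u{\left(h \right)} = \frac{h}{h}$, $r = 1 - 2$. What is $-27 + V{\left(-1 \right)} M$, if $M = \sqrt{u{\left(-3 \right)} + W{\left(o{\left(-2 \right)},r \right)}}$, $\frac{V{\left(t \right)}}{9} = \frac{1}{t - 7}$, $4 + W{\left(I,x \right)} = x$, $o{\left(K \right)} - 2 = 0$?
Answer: $-27 - \frac{9 i}{4} \approx -27.0 - 2.25 i$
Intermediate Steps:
$r = -1$
$o{\left(K \right)} = 2$ ($o{\left(K \right)} = 2 + 0 = 2$)
$W{\left(I,x \right)} = -4 + x$
$u{\left(h \right)} = 1$
$V{\left(t \right)} = \frac{9}{-7 + t}$ ($V{\left(t \right)} = \frac{9}{t - 7} = \frac{9}{-7 + t}$)
$M = 2 i$ ($M = \sqrt{1 - 5} = \sqrt{-4} = 2 i \approx 2.0 i$)
$-27 + V{\left(-1 \right)} M = -27 + \frac{9}{-7 - 1} \cdot 2 i = -27 + \frac{9}{-8} \cdot 2 i = -27 + 9 \left(- \frac{1}{8}\right) 2 i = -27 - \frac{9 \cdot 2 i}{8} = -27 - \frac{9 i}{4}$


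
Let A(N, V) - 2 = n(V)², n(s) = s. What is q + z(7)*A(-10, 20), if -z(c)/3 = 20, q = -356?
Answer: -24476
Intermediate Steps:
z(c) = -60 (z(c) = -3*20 = -60)
A(N, V) = 2 + V²
q + z(7)*A(-10, 20) = -356 - 60*(2 + 20²) = -356 - 60*(2 + 400) = -356 - 60*402 = -356 - 24120 = -24476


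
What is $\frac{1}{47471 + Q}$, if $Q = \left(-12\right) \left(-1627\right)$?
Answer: $\frac{1}{66995} \approx 1.4926 \cdot 10^{-5}$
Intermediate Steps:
$Q = 19524$
$\frac{1}{47471 + Q} = \frac{1}{47471 + 19524} = \frac{1}{66995}$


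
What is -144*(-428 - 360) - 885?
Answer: 112587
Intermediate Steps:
-144*(-428 - 360) - 885 = -144*(-788) - 885 = 113472 - 885 = 112587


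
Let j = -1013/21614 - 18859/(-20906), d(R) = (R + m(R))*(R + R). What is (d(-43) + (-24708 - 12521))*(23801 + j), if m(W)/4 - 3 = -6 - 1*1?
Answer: -86458047772713615/112965571 ≈ -7.6535e+8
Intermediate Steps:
m(W) = -16 (m(W) = 12 + 4*(-6 - 1*1) = 12 + 4*(-6 - 1) = 12 + 4*(-7) = 12 - 28 = -16)
d(R) = 2*R*(-16 + R) (d(R) = (R - 16)*(R + R) = (-16 + R)*(2*R) = 2*R*(-16 + R))
j = 96610162/112965571 (j = -1013*1/21614 - 18859*(-1/20906) = -1013/21614 + 18859/20906 = 96610162/112965571 ≈ 0.85522)
(d(-43) + (-24708 - 12521))*(23801 + j) = (2*(-43)*(-16 - 43) + (-24708 - 12521))*(23801 + 96610162/112965571) = (2*(-43)*(-59) - 37229)*(2688790165533/112965571) = (5074 - 37229)*(2688790165533/112965571) = -32155*2688790165533/112965571 = -86458047772713615/112965571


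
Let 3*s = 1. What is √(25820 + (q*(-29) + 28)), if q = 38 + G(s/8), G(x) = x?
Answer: 5*√142530/12 ≈ 157.30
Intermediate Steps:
s = ⅓ (s = (⅓)*1 = ⅓ ≈ 0.33333)
q = 913/24 (q = 38 + (⅓)/8 = 38 + (⅓)*(⅛) = 38 + 1/24 = 913/24 ≈ 38.042)
√(25820 + (q*(-29) + 28)) = √(25820 + ((913/24)*(-29) + 28)) = √(25820 + (-26477/24 + 28)) = √(25820 - 25805/24) = √(593875/24) = 5*√142530/12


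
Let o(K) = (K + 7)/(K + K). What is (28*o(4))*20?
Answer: 770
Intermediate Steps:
o(K) = (7 + K)/(2*K) (o(K) = (7 + K)/((2*K)) = (7 + K)*(1/(2*K)) = (7 + K)/(2*K))
(28*o(4))*20 = (28*((1/2)*(7 + 4)/4))*20 = (28*((1/2)*(1/4)*11))*20 = (28*(11/8))*20 = (77/2)*20 = 770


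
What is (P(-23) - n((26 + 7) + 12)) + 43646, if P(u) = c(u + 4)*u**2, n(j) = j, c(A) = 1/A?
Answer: 827890/19 ≈ 43573.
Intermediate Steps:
P(u) = u**2/(4 + u) (P(u) = u**2/(u + 4) = u**2/(4 + u))
(P(-23) - n((26 + 7) + 12)) + 43646 = ((-23)**2/(4 - 23) - ((26 + 7) + 12)) + 43646 = (529/(-19) - (33 + 12)) + 43646 = (529*(-1/19) - 1*45) + 43646 = (-529/19 - 45) + 43646 = -1384/19 + 43646 = 827890/19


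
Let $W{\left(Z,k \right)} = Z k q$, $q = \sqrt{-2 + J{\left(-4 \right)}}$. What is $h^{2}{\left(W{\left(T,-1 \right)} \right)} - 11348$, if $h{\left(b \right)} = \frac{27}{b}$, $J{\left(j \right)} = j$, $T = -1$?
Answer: $- \frac{22939}{2} \approx -11470.0$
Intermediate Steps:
$q = i \sqrt{6}$ ($q = \sqrt{-2 - 4} = \sqrt{-6} = i \sqrt{6} \approx 2.4495 i$)
$W{\left(Z,k \right)} = i Z k \sqrt{6}$ ($W{\left(Z,k \right)} = Z k i \sqrt{6} = i Z k \sqrt{6}$)
$h^{2}{\left(W{\left(T,-1 \right)} \right)} - 11348 = \left(\frac{27}{i \left(-1\right) \left(-1\right) \sqrt{6}}\right)^{2} - 11348 = \left(\frac{27}{i \sqrt{6}}\right)^{2} - 11348 = \left(27 \left(- \frac{i \sqrt{6}}{6}\right)\right)^{2} - 11348 = \left(- \frac{9 i \sqrt{6}}{2}\right)^{2} - 11348 = - \frac{243}{2} - 11348 = - \frac{22939}{2}$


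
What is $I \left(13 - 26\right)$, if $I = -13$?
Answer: $169$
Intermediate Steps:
$I \left(13 - 26\right) = - 13 \left(13 - 26\right) = \left(-13\right) \left(-13\right) = 169$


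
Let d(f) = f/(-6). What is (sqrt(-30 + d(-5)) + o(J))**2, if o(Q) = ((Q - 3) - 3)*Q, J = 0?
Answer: -175/6 ≈ -29.167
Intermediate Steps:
d(f) = -f/6 (d(f) = f*(-1/6) = -f/6)
o(Q) = Q*(-6 + Q) (o(Q) = ((-3 + Q) - 3)*Q = (-6 + Q)*Q = Q*(-6 + Q))
(sqrt(-30 + d(-5)) + o(J))**2 = (sqrt(-30 - 1/6*(-5)) + 0*(-6 + 0))**2 = (sqrt(-30 + 5/6) + 0*(-6))**2 = (sqrt(-175/6) + 0)**2 = (5*I*sqrt(42)/6 + 0)**2 = (5*I*sqrt(42)/6)**2 = -175/6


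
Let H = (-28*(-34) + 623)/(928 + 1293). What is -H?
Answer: -1575/2221 ≈ -0.70914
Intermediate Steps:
H = 1575/2221 (H = (952 + 623)/2221 = 1575*(1/2221) = 1575/2221 ≈ 0.70914)
-H = -1*1575/2221 = -1575/2221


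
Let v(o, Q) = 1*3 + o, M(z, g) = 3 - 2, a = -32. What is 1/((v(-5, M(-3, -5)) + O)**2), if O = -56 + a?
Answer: 1/8100 ≈ 0.00012346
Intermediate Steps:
M(z, g) = 1
v(o, Q) = 3 + o
O = -88 (O = -56 - 32 = -88)
1/((v(-5, M(-3, -5)) + O)**2) = 1/(((3 - 5) - 88)**2) = 1/((-2 - 88)**2) = 1/((-90)**2) = 1/8100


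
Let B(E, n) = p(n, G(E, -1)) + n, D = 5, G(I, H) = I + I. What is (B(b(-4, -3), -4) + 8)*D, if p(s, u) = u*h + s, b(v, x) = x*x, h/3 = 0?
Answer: 0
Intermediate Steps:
h = 0 (h = 3*0 = 0)
G(I, H) = 2*I
b(v, x) = x**2
p(s, u) = s (p(s, u) = u*0 + s = 0 + s = s)
B(E, n) = 2*n (B(E, n) = n + n = 2*n)
(B(b(-4, -3), -4) + 8)*D = (2*(-4) + 8)*5 = (-8 + 8)*5 = 0*5 = 0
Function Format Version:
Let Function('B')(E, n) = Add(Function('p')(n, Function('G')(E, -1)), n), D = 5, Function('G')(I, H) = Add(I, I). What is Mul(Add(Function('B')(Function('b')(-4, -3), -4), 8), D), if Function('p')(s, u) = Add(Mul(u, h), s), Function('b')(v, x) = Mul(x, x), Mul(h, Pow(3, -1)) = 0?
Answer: 0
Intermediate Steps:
h = 0 (h = Mul(3, 0) = 0)
Function('G')(I, H) = Mul(2, I)
Function('b')(v, x) = Pow(x, 2)
Function('p')(s, u) = s (Function('p')(s, u) = Add(Mul(u, 0), s) = Add(0, s) = s)
Function('B')(E, n) = Mul(2, n) (Function('B')(E, n) = Add(n, n) = Mul(2, n))
Mul(Add(Function('B')(Function('b')(-4, -3), -4), 8), D) = Mul(Add(Mul(2, -4), 8), 5) = Mul(Add(-8, 8), 5) = Mul(0, 5) = 0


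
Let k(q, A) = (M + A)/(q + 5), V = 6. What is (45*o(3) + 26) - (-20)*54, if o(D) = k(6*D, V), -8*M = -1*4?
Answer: 51461/46 ≈ 1118.7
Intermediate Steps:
M = ½ (M = -(-1)*4/8 = -⅛*(-4) = ½ ≈ 0.50000)
k(q, A) = (½ + A)/(5 + q) (k(q, A) = (½ + A)/(q + 5) = (½ + A)/(5 + q))
o(D) = 13/(2*(5 + 6*D)) (o(D) = (½ + 6)/(5 + 6*D) = (13/2)/(5 + 6*D) = 13/(2*(5 + 6*D)))
(45*o(3) + 26) - (-20)*54 = (45*(13/(2*(5 + 6*3))) + 26) - (-20)*54 = (45*(13/(2*(5 + 18))) + 26) - 1*(-1080) = (45*((13/2)/23) + 26) + 1080 = (45*((13/2)*(1/23)) + 26) + 1080 = (45*(13/46) + 26) + 1080 = (585/46 + 26) + 1080 = 1781/46 + 1080 = 51461/46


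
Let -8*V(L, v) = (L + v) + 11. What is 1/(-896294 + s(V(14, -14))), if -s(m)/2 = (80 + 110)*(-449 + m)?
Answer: -2/1450303 ≈ -1.3790e-6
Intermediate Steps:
V(L, v) = -11/8 - L/8 - v/8 (V(L, v) = -((L + v) + 11)/8 = -(11 + L + v)/8 = -11/8 - L/8 - v/8)
s(m) = 170620 - 380*m (s(m) = -2*(80 + 110)*(-449 + m) = -380*(-449 + m) = -2*(-85310 + 190*m) = 170620 - 380*m)
1/(-896294 + s(V(14, -14))) = 1/(-896294 + (170620 - 380*(-11/8 - ⅛*14 - ⅛*(-14)))) = 1/(-896294 + (170620 - 380*(-11/8 - 7/4 + 7/4))) = 1/(-896294 + (170620 - 380*(-11/8))) = 1/(-896294 + (170620 + 1045/2)) = 1/(-896294 + 342285/2) = 1/(-1450303/2) = -2/1450303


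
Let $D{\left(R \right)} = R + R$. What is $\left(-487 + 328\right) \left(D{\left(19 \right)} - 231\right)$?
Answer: $30687$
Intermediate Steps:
$D{\left(R \right)} = 2 R$
$\left(-487 + 328\right) \left(D{\left(19 \right)} - 231\right) = \left(-487 + 328\right) \left(2 \cdot 19 - 231\right) = - 159 \left(38 - 231\right) = \left(-159\right) \left(-193\right) = 30687$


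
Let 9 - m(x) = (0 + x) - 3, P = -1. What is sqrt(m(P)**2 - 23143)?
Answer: I*sqrt(22974) ≈ 151.57*I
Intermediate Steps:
m(x) = 12 - x (m(x) = 9 - ((0 + x) - 3) = 9 - (x - 3) = 9 - (-3 + x) = 9 + (3 - x) = 12 - x)
sqrt(m(P)**2 - 23143) = sqrt((12 - 1*(-1))**2 - 23143) = sqrt((12 + 1)**2 - 23143) = sqrt(13**2 - 23143) = sqrt(169 - 23143) = sqrt(-22974) = I*sqrt(22974)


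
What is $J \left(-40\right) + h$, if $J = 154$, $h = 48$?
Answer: $-6112$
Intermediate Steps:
$J \left(-40\right) + h = 154 \left(-40\right) + 48 = -6160 + 48 = -6112$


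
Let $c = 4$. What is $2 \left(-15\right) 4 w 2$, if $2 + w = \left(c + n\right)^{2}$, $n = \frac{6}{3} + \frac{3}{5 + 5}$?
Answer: $- \frac{45228}{5} \approx -9045.6$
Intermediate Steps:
$n = \frac{23}{10}$ ($n = 6 \cdot \frac{1}{3} + \frac{3}{10} = 2 + 3 \cdot \frac{1}{10} = 2 + \frac{3}{10} = \frac{23}{10} \approx 2.3$)
$w = \frac{3769}{100}$ ($w = -2 + \left(4 + \frac{23}{10}\right)^{2} = -2 + \left(\frac{63}{10}\right)^{2} = -2 + \frac{3969}{100} = \frac{3769}{100} \approx 37.69$)
$2 \left(-15\right) 4 w 2 = 2 \left(-15\right) 4 \cdot \frac{3769}{100} \cdot 2 = - 30 \cdot \frac{3769}{25} \cdot 2 = \left(-30\right) \frac{7538}{25} = - \frac{45228}{5}$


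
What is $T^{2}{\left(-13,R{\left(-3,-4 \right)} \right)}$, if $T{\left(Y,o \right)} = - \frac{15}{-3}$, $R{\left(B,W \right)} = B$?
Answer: $25$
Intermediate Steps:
$T{\left(Y,o \right)} = 5$ ($T{\left(Y,o \right)} = \left(-15\right) \left(- \frac{1}{3}\right) = 5$)
$T^{2}{\left(-13,R{\left(-3,-4 \right)} \right)} = 5^{2} = 25$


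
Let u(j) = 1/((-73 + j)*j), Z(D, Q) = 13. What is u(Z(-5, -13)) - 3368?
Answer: -2627041/780 ≈ -3368.0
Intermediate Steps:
u(j) = 1/(j*(-73 + j))
u(Z(-5, -13)) - 3368 = 1/(13*(-73 + 13)) - 3368 = (1/13)/(-60) - 3368 = (1/13)*(-1/60) - 3368 = -1/780 - 3368 = -2627041/780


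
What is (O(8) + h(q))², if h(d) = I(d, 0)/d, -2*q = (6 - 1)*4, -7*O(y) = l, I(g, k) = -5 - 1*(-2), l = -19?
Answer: 44521/4900 ≈ 9.0859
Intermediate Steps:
I(g, k) = -3 (I(g, k) = -5 + 2 = -3)
O(y) = 19/7 (O(y) = -⅐*(-19) = 19/7)
q = -10 (q = -(6 - 1)*4/2 = -5*4/2 = -½*20 = -10)
h(d) = -3/d
(O(8) + h(q))² = (19/7 - 3/(-10))² = (19/7 - 3*(-⅒))² = (19/7 + 3/10)² = (211/70)² = 44521/4900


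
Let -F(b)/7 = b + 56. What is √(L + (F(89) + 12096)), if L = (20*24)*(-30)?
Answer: I*√3319 ≈ 57.611*I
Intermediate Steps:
F(b) = -392 - 7*b (F(b) = -7*(b + 56) = -7*(56 + b) = -392 - 7*b)
L = -14400 (L = 480*(-30) = -14400)
√(L + (F(89) + 12096)) = √(-14400 + ((-392 - 7*89) + 12096)) = √(-14400 + ((-392 - 623) + 12096)) = √(-14400 + (-1015 + 12096)) = √(-14400 + 11081) = √(-3319) = I*√3319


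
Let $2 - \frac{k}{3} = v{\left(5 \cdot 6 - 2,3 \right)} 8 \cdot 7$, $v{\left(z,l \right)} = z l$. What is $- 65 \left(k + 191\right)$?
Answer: $904475$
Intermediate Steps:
$v{\left(z,l \right)} = l z$
$k = -14106$ ($k = 6 - 3 \cdot 3 \left(5 \cdot 6 - 2\right) 8 \cdot 7 = 6 - 3 \cdot 3 \left(30 - 2\right) 8 \cdot 7 = 6 - 3 \cdot 3 \cdot 28 \cdot 8 \cdot 7 = 6 - 3 \cdot 84 \cdot 8 \cdot 7 = 6 - 3 \cdot 672 \cdot 7 = 6 - 14112 = -14106$)
$- 65 \left(k + 191\right) = - 65 \left(-14106 + 191\right) = \left(-65\right) \left(-13915\right) = 904475$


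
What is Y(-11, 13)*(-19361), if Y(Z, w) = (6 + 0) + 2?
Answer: -154888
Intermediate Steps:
Y(Z, w) = 8 (Y(Z, w) = 6 + 2 = 8)
Y(-11, 13)*(-19361) = 8*(-19361) = -154888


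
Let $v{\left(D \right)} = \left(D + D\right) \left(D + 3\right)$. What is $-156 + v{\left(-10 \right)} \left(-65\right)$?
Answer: $-9256$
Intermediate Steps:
$v{\left(D \right)} = 2 D \left(3 + D\right)$
$-156 + v{\left(-10 \right)} \left(-65\right) = -156 + 2 \left(-10\right) \left(3 - 10\right) \left(-65\right) = -156 + 2 \left(-10\right) \left(-7\right) \left(-65\right) = -156 + 140 \left(-65\right) = -156 - 9100 = -9256$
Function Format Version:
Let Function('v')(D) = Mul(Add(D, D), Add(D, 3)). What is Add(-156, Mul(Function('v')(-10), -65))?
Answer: -9256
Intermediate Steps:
Function('v')(D) = Mul(2, D, Add(3, D)) (Function('v')(D) = Mul(Mul(2, D), Add(3, D)) = Mul(2, D, Add(3, D)))
Add(-156, Mul(Function('v')(-10), -65)) = Add(-156, Mul(Mul(2, -10, Add(3, -10)), -65)) = Add(-156, Mul(Mul(2, -10, -7), -65)) = Add(-156, Mul(140, -65)) = Add(-156, -9100) = -9256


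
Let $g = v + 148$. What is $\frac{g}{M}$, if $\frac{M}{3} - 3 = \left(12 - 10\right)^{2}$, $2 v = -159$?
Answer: $\frac{137}{42} \approx 3.2619$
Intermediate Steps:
$v = - \frac{159}{2}$ ($v = \frac{1}{2} \left(-159\right) = - \frac{159}{2} \approx -79.5$)
$g = \frac{137}{2}$ ($g = - \frac{159}{2} + 148 = \frac{137}{2} \approx 68.5$)
$M = 21$ ($M = 9 + 3 \left(12 - 10\right)^{2} = 9 + 3 \cdot 2^{2} = 9 + 3 \cdot 4 = 9 + 12 = 21$)
$\frac{g}{M} = \frac{137}{2 \cdot 21} = \frac{137}{2} \cdot \frac{1}{21} = \frac{137}{42}$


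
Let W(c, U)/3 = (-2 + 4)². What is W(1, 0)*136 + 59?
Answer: 1691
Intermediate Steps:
W(c, U) = 12 (W(c, U) = 3*(-2 + 4)² = 3*2² = 3*4 = 12)
W(1, 0)*136 + 59 = 12*136 + 59 = 1632 + 59 = 1691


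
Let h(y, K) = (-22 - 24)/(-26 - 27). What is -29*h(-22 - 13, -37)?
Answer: -1334/53 ≈ -25.170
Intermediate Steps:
h(y, K) = 46/53 (h(y, K) = -46/(-53) = -46*(-1/53) = 46/53)
-29*h(-22 - 13, -37) = -29*46/53 = -1334/53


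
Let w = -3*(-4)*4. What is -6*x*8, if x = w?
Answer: -2304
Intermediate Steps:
w = 48 (w = 12*4 = 48)
x = 48
-6*x*8 = -6*48*8 = -288*8 = -2304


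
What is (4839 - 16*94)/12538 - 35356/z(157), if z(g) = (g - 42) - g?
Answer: 221716799/263298 ≈ 842.08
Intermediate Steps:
z(g) = -42 (z(g) = (-42 + g) - g = -42)
(4839 - 16*94)/12538 - 35356/z(157) = (4839 - 16*94)/12538 - 35356/(-42) = (4839 - 1504)*(1/12538) - 35356*(-1/42) = 3335*(1/12538) + 17678/21 = 3335/12538 + 17678/21 = 221716799/263298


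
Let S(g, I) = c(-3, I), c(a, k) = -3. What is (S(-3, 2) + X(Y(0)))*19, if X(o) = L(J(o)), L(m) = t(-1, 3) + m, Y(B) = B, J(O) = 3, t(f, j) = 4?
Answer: 76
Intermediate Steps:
S(g, I) = -3
L(m) = 4 + m
X(o) = 7 (X(o) = 4 + 3 = 7)
(S(-3, 2) + X(Y(0)))*19 = (-3 + 7)*19 = 4*19 = 76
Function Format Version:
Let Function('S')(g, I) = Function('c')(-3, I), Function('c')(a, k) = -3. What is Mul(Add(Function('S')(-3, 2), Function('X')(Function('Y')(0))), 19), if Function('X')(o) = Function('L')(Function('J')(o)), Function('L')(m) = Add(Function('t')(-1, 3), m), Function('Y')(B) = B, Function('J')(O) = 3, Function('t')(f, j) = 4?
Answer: 76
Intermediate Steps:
Function('S')(g, I) = -3
Function('L')(m) = Add(4, m)
Function('X')(o) = 7 (Function('X')(o) = Add(4, 3) = 7)
Mul(Add(Function('S')(-3, 2), Function('X')(Function('Y')(0))), 19) = Mul(Add(-3, 7), 19) = Mul(4, 19) = 76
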